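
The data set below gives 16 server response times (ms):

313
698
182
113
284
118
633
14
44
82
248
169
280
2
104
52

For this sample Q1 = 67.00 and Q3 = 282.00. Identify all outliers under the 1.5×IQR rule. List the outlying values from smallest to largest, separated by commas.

633, 698

IQR = Q3 − Q1 = 282.00 − 67.00 = 215.00.
Lower fence = Q1 − 1.5·IQR = 67.00 − 322.50 = -255.50.
Upper fence = Q3 + 1.5·IQR = 282.00 + 322.50 = 604.50.
633 > 604.50 → outlier.
698 > 604.50 → outlier.
All remaining values lie within [-255.50, 604.50].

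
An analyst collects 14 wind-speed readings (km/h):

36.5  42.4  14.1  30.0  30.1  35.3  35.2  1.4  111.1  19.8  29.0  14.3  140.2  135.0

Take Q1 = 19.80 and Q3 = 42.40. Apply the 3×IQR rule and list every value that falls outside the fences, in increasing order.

111.1, 135.0, 140.2

IQR = Q3 − Q1 = 42.40 − 19.80 = 22.60.
Lower fence = Q1 − 3·IQR = 19.80 − 67.80 = -48.00.
Upper fence = Q3 + 3·IQR = 42.40 + 67.80 = 110.20.
111.1 > 110.20 → outlier.
135.0 > 110.20 → outlier.
140.2 > 110.20 → outlier.
All remaining values lie within [-48.00, 110.20].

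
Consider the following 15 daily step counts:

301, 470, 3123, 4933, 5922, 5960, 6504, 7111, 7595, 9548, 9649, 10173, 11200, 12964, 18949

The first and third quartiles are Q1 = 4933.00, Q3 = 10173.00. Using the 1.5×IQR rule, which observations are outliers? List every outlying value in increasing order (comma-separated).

18949

IQR = Q3 − Q1 = 10173.00 − 4933.00 = 5240.00.
Lower fence = Q1 − 1.5·IQR = 4933.00 − 7860.00 = -2927.00.
Upper fence = Q3 + 1.5·IQR = 10173.00 + 7860.00 = 18033.00.
18949 > 18033.00 → outlier.
All remaining values lie within [-2927.00, 18033.00].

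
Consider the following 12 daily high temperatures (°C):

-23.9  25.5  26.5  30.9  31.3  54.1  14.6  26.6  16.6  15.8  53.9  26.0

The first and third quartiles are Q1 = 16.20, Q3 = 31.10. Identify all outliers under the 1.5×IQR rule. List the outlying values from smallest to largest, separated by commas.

-23.9, 53.9, 54.1

IQR = Q3 − Q1 = 31.10 − 16.20 = 14.90.
Lower fence = Q1 − 1.5·IQR = 16.20 − 22.35 = -6.15.
Upper fence = Q3 + 1.5·IQR = 31.10 + 22.35 = 53.45.
-23.9 < -6.15 → outlier.
53.9 > 53.45 → outlier.
54.1 > 53.45 → outlier.
All remaining values lie within [-6.15, 53.45].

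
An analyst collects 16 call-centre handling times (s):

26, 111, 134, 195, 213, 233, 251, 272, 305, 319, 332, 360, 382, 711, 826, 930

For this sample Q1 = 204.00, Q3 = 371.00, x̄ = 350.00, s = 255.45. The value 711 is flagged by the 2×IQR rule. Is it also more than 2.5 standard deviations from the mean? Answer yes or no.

no

z = (711 − 350.00) / 255.45 = 1.41.
|z| = 1.41 ≤ 2.5.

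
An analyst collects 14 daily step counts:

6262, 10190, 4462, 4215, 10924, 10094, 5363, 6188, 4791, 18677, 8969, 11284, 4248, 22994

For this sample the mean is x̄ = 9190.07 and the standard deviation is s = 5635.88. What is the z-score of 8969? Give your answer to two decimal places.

z = (8969 − 9190.07) / 5635.88 = -0.04.

-0.04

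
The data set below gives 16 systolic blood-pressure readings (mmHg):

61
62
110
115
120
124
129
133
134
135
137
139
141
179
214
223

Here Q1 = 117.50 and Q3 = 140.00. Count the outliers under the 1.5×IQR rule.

IQR = 22.50; fences at 117.50 − 33.75 = 83.75 and 140.00 + 33.75 = 173.75.
Outside the cutoffs: 61, 62, 179, 214, 223.

5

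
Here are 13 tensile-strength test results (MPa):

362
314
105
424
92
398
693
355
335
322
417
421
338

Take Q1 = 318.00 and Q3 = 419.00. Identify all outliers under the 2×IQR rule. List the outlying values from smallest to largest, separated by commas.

92, 105, 693

IQR = Q3 − Q1 = 419.00 − 318.00 = 101.00.
Lower fence = Q1 − 2·IQR = 318.00 − 202.00 = 116.00.
Upper fence = Q3 + 2·IQR = 419.00 + 202.00 = 621.00.
92 < 116.00 → outlier.
105 < 116.00 → outlier.
693 > 621.00 → outlier.
All remaining values lie within [116.00, 621.00].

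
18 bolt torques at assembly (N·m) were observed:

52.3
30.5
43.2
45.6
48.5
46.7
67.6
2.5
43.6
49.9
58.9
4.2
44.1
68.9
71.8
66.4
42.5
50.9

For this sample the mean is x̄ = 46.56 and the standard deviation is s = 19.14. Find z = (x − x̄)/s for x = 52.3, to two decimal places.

z = (52.3 − 46.56) / 19.14 = 0.30.

0.30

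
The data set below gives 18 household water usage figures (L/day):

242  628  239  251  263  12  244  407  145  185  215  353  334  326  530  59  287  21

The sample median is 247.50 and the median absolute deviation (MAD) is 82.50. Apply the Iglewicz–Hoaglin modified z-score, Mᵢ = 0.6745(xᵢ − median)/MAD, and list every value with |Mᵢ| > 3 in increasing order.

628

|Mᵢ| > 3 ⇔ |xᵢ − 247.50| > 3·82.50/0.6745 = 366.94.
So outliers lie outside [-119.44, 614.44].
628: M = 3.11 → outlier.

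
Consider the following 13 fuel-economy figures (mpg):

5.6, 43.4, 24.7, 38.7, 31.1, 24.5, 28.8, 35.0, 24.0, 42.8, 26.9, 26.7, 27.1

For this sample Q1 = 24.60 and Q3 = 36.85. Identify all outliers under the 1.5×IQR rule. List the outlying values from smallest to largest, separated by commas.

IQR = Q3 − Q1 = 36.85 − 24.60 = 12.25.
Lower fence = Q1 − 1.5·IQR = 24.60 − 18.375 = 6.225.
Upper fence = Q3 + 1.5·IQR = 36.85 + 18.375 = 55.225.
5.6 < 6.225 → outlier.
All remaining values lie within [6.225, 55.225].

5.6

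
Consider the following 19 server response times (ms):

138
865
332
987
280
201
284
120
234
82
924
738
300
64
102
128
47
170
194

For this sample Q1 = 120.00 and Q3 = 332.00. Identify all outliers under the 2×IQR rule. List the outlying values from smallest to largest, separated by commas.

865, 924, 987

IQR = Q3 − Q1 = 332.00 − 120.00 = 212.00.
Lower fence = Q1 − 2·IQR = 120.00 − 424.00 = -304.00.
Upper fence = Q3 + 2·IQR = 332.00 + 424.00 = 756.00.
865 > 756.00 → outlier.
924 > 756.00 → outlier.
987 > 756.00 → outlier.
All remaining values lie within [-304.00, 756.00].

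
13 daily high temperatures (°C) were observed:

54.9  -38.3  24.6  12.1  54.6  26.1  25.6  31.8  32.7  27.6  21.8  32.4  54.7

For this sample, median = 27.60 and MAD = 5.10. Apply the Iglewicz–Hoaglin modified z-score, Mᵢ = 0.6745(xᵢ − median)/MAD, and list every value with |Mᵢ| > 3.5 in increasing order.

|Mᵢ| > 3.5 ⇔ |xᵢ − 27.60| > 3.5·5.10/0.6745 = 26.46.
So outliers lie outside [1.14, 54.06].
-38.3: M = -8.72 → outlier.
54.6: M = 3.57 → outlier.
54.7: M = 3.58 → outlier.
54.9: M = 3.61 → outlier.

-38.3, 54.6, 54.7, 54.9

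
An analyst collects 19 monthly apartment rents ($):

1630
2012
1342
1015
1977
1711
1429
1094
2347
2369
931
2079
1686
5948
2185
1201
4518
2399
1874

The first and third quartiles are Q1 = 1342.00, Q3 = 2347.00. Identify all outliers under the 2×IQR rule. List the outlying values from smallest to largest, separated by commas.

IQR = Q3 − Q1 = 2347.00 − 1342.00 = 1005.00.
Lower fence = Q1 − 2·IQR = 1342.00 − 2010.00 = -668.00.
Upper fence = Q3 + 2·IQR = 2347.00 + 2010.00 = 4357.00.
4518 > 4357.00 → outlier.
5948 > 4357.00 → outlier.
All remaining values lie within [-668.00, 4357.00].

4518, 5948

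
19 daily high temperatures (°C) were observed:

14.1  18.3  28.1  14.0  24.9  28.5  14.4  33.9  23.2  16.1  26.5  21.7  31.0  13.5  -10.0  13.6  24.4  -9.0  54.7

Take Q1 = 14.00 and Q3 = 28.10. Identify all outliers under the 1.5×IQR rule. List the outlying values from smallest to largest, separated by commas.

IQR = Q3 − Q1 = 28.10 − 14.00 = 14.10.
Lower fence = Q1 − 1.5·IQR = 14.00 − 21.15 = -7.15.
Upper fence = Q3 + 1.5·IQR = 28.10 + 21.15 = 49.25.
-10.0 < -7.15 → outlier.
-9.0 < -7.15 → outlier.
54.7 > 49.25 → outlier.
All remaining values lie within [-7.15, 49.25].

-10.0, -9.0, 54.7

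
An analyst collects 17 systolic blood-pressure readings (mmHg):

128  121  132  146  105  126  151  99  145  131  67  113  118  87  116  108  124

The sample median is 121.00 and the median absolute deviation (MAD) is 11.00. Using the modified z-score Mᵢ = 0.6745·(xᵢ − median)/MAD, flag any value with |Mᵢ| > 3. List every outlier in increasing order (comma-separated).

67

|Mᵢ| > 3 ⇔ |xᵢ − 121.00| > 3·11.00/0.6745 = 48.93.
So outliers lie outside [72.07, 169.93].
67: M = -3.31 → outlier.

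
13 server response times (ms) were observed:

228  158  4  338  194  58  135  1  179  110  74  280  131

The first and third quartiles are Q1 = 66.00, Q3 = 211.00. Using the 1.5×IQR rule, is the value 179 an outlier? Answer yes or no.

no

IQR = Q3 − Q1 = 211.00 − 66.00 = 145.00.
Lower fence = Q1 − 1.5·IQR = 66.00 − 217.50 = -151.50.
Upper fence = Q3 + 1.5·IQR = 211.00 + 217.50 = 428.50.
179 lies within [-151.50, 428.50].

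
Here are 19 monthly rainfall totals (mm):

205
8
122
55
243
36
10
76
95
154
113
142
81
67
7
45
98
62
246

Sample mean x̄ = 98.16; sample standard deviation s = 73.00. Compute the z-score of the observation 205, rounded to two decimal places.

z = (205 − 98.16) / 73.00 = 1.46.

1.46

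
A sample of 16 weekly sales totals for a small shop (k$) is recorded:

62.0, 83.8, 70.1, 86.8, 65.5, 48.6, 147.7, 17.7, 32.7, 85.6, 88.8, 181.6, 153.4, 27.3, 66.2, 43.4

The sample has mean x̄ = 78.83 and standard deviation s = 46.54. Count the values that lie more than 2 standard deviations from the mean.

Cutoffs: x̄ ± 2s = [-14.25, 171.91].
Outside the cutoffs: 181.6.

1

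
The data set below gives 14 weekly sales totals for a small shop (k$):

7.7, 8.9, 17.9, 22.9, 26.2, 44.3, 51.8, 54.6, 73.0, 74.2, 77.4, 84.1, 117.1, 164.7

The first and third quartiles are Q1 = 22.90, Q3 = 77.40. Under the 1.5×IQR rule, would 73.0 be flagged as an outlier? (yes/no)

no

IQR = Q3 − Q1 = 77.40 − 22.90 = 54.50.
Lower fence = Q1 − 1.5·IQR = 22.90 − 81.75 = -58.85.
Upper fence = Q3 + 1.5·IQR = 77.40 + 81.75 = 159.15.
73.0 lies within [-58.85, 159.15].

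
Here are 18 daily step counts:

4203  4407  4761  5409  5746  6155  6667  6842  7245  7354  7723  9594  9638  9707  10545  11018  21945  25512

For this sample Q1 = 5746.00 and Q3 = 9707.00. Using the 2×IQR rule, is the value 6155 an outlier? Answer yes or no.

no

IQR = Q3 − Q1 = 9707.00 − 5746.00 = 3961.00.
Lower fence = Q1 − 2·IQR = 5746.00 − 7922.00 = -2176.00.
Upper fence = Q3 + 2·IQR = 9707.00 + 7922.00 = 17629.00.
6155 lies within [-2176.00, 17629.00].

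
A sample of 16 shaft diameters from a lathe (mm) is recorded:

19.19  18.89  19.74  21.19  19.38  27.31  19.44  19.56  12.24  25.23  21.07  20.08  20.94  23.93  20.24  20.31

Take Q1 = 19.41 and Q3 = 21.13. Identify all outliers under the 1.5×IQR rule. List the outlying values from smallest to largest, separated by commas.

12.24, 23.93, 25.23, 27.31

IQR = Q3 − Q1 = 21.13 − 19.41 = 1.72.
Lower fence = Q1 − 1.5·IQR = 19.41 − 2.58 = 16.83.
Upper fence = Q3 + 1.5·IQR = 21.13 + 2.58 = 23.71.
12.24 < 16.83 → outlier.
23.93 > 23.71 → outlier.
25.23 > 23.71 → outlier.
27.31 > 23.71 → outlier.
All remaining values lie within [16.83, 23.71].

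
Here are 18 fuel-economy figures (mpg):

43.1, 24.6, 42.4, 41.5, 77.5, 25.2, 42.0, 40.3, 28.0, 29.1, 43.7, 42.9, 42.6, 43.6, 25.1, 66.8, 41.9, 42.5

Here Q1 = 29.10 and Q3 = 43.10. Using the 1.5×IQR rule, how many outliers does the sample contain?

2

IQR = 14.00; fences at 29.10 − 21.00 = 8.10 and 43.10 + 21.00 = 64.10.
Outside the cutoffs: 66.8, 77.5.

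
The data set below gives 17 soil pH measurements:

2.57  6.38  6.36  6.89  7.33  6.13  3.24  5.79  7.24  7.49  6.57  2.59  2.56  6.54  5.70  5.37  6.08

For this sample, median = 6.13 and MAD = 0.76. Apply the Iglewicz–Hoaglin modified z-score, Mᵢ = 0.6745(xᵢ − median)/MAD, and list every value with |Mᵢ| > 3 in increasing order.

2.56, 2.57, 2.59

|Mᵢ| > 3 ⇔ |xᵢ − 6.13| > 3·0.76/0.6745 = 3.38.
So outliers lie outside [2.75, 9.51].
2.56: M = -3.17 → outlier.
2.57: M = -3.16 → outlier.
2.59: M = -3.14 → outlier.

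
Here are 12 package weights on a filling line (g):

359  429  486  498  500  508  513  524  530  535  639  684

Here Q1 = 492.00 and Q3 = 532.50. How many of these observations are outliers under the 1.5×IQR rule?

4

IQR = 40.50; fences at 492.00 − 60.75 = 431.25 and 532.50 + 60.75 = 593.25.
Outside the cutoffs: 359, 429, 639, 684.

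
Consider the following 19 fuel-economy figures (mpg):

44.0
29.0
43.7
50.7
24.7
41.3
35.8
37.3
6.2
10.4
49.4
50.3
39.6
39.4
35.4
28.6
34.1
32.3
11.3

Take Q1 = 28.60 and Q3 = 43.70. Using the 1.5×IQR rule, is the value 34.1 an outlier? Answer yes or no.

IQR = Q3 − Q1 = 43.70 − 28.60 = 15.10.
Lower fence = Q1 − 1.5·IQR = 28.60 − 22.65 = 5.95.
Upper fence = Q3 + 1.5·IQR = 43.70 + 22.65 = 66.35.
34.1 lies within [5.95, 66.35].

no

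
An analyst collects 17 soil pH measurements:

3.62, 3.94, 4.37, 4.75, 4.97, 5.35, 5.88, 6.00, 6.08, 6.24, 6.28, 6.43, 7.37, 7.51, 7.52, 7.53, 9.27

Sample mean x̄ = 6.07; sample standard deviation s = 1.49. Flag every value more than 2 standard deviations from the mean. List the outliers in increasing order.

Cutoffs at x̄ ± 2s: 6.07 ± 2·1.49 = [3.09, 9.05].
9.27: z = 2.15, |z| > 2 → outlier.
Every other value lies within [3.09, 9.05].

9.27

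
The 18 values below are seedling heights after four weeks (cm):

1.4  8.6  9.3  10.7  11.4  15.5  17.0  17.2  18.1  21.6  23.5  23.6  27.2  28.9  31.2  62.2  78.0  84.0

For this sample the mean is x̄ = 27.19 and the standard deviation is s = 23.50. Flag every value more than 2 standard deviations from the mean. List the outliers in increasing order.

78.0, 84.0

Cutoffs at x̄ ± 2s: 27.19 ± 2·23.50 = [-19.81, 74.19].
78.0: z = 2.16, |z| > 2 → outlier.
84.0: z = 2.42, |z| > 2 → outlier.
Every other value lies within [-19.81, 74.19].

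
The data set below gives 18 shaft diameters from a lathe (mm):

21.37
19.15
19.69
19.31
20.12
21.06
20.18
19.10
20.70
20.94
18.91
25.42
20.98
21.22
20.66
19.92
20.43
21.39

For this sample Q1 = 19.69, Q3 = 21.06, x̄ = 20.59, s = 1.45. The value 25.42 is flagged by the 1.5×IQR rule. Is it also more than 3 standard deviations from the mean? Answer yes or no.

yes

z = (25.42 − 20.59) / 1.45 = 3.33.
|z| = 3.33 > 3.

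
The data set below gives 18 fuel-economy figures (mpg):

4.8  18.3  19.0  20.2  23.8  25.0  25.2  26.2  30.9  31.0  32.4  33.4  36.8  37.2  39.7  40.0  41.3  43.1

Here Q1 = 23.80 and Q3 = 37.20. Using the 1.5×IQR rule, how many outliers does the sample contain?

IQR = 13.40; fences at 23.80 − 20.10 = 3.70 and 37.20 + 20.10 = 57.30.
Every value lies within the cutoffs.

0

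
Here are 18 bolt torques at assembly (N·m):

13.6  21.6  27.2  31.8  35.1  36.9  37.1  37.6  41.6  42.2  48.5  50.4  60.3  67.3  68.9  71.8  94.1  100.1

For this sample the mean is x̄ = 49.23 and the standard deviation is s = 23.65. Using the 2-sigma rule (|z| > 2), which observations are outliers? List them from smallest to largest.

Cutoffs at x̄ ± 2s: 49.23 ± 2·23.65 = [1.93, 96.53].
100.1: z = 2.15, |z| > 2 → outlier.
Every other value lies within [1.93, 96.53].

100.1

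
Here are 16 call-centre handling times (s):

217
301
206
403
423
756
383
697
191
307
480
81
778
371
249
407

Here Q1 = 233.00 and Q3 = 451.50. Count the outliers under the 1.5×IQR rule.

IQR = 218.50; fences at 233.00 − 327.75 = -94.75 and 451.50 + 327.75 = 779.25.
Every value lies within the cutoffs.

0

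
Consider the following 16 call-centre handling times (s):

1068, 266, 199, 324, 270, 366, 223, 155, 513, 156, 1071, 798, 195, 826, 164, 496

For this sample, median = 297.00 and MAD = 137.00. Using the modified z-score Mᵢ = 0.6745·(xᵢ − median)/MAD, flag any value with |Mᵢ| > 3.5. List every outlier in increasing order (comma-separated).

|Mᵢ| > 3.5 ⇔ |xᵢ − 297.00| > 3.5·137.00/0.6745 = 710.90.
So outliers lie outside [-413.90, 1007.90].
1068: M = 3.80 → outlier.
1071: M = 3.81 → outlier.

1068, 1071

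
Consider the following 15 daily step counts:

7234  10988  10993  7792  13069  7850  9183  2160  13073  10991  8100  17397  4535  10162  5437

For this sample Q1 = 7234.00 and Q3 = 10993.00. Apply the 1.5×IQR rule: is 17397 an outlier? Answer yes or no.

IQR = Q3 − Q1 = 10993.00 − 7234.00 = 3759.00.
Lower fence = Q1 − 1.5·IQR = 7234.00 − 5638.50 = 1595.50.
Upper fence = Q3 + 1.5·IQR = 10993.00 + 5638.50 = 16631.50.
17397 lies above the upper fence.

yes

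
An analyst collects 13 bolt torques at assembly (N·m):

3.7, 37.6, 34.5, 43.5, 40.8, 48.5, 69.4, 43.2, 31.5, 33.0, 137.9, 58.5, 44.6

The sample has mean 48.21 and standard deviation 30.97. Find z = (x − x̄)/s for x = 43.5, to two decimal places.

-0.15

z = (43.5 − 48.21) / 30.97 = -0.15.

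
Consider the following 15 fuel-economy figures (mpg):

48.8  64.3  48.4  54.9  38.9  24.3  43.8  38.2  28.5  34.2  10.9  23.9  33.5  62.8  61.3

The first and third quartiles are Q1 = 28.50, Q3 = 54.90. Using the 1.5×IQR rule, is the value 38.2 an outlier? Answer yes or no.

IQR = Q3 − Q1 = 54.90 − 28.50 = 26.40.
Lower fence = Q1 − 1.5·IQR = 28.50 − 39.60 = -11.10.
Upper fence = Q3 + 1.5·IQR = 54.90 + 39.60 = 94.50.
38.2 lies within [-11.10, 94.50].

no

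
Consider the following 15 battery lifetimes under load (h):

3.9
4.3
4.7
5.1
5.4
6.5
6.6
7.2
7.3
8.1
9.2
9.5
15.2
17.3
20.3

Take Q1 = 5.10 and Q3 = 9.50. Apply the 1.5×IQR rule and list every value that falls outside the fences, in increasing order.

17.3, 20.3

IQR = Q3 − Q1 = 9.50 − 5.10 = 4.40.
Lower fence = Q1 − 1.5·IQR = 5.10 − 6.60 = -1.50.
Upper fence = Q3 + 1.5·IQR = 9.50 + 6.60 = 16.10.
17.3 > 16.10 → outlier.
20.3 > 16.10 → outlier.
All remaining values lie within [-1.50, 16.10].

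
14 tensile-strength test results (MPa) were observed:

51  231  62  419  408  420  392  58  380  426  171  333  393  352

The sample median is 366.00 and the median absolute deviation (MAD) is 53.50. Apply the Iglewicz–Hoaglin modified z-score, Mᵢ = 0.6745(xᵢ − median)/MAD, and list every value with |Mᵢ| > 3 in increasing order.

|Mᵢ| > 3 ⇔ |xᵢ − 366.00| > 3·53.50/0.6745 = 237.95.
So outliers lie outside [128.05, 603.95].
51: M = -3.97 → outlier.
58: M = -3.88 → outlier.
62: M = -3.83 → outlier.

51, 58, 62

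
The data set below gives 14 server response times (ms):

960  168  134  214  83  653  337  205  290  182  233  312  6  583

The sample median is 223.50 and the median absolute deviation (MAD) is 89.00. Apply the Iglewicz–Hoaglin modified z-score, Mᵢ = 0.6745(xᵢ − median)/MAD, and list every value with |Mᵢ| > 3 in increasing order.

653, 960

|Mᵢ| > 3 ⇔ |xᵢ − 223.50| > 3·89.00/0.6745 = 395.85.
So outliers lie outside [-172.35, 619.35].
653: M = 3.26 → outlier.
960: M = 5.58 → outlier.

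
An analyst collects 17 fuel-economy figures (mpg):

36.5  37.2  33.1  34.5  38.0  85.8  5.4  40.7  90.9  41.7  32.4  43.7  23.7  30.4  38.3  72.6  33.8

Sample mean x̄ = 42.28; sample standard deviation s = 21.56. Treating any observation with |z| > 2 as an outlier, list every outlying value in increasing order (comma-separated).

Cutoffs at x̄ ± 2s: 42.28 ± 2·21.56 = [-0.84, 85.40].
85.8: z = 2.02, |z| > 2 → outlier.
90.9: z = 2.26, |z| > 2 → outlier.
Every other value lies within [-0.84, 85.40].

85.8, 90.9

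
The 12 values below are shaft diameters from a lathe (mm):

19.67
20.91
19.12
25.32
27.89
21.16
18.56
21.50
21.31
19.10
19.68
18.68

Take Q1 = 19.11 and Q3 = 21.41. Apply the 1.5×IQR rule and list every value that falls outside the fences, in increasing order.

25.32, 27.89

IQR = Q3 − Q1 = 21.41 − 19.11 = 2.30.
Lower fence = Q1 − 1.5·IQR = 19.11 − 3.45 = 15.66.
Upper fence = Q3 + 1.5·IQR = 21.41 + 3.45 = 24.86.
25.32 > 24.86 → outlier.
27.89 > 24.86 → outlier.
All remaining values lie within [15.66, 24.86].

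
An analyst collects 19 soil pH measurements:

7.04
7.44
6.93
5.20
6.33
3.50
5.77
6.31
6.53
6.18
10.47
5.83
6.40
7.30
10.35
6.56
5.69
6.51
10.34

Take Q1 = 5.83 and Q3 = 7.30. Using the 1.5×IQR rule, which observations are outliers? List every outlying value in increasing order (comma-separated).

IQR = Q3 − Q1 = 7.30 − 5.83 = 1.47.
Lower fence = Q1 − 1.5·IQR = 5.83 − 2.205 = 3.625.
Upper fence = Q3 + 1.5·IQR = 7.30 + 2.205 = 9.505.
3.50 < 3.625 → outlier.
10.34 > 9.505 → outlier.
10.35 > 9.505 → outlier.
10.47 > 9.505 → outlier.
All remaining values lie within [3.625, 9.505].

3.50, 10.34, 10.35, 10.47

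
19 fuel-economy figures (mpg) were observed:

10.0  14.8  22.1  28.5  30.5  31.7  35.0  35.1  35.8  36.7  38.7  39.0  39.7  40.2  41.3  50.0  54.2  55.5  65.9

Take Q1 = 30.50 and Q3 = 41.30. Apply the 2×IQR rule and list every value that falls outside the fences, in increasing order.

65.9

IQR = Q3 − Q1 = 41.30 − 30.50 = 10.80.
Lower fence = Q1 − 2·IQR = 30.50 − 21.60 = 8.90.
Upper fence = Q3 + 2·IQR = 41.30 + 21.60 = 62.90.
65.9 > 62.90 → outlier.
All remaining values lie within [8.90, 62.90].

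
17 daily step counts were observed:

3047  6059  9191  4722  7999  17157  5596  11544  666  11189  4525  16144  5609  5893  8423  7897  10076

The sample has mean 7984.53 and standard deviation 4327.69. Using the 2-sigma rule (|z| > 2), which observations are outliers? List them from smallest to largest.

Cutoffs at x̄ ± 2s: 7984.53 ± 2·4327.69 = [-670.85, 16639.91].
17157: z = 2.12, |z| > 2 → outlier.
Every other value lies within [-670.85, 16639.91].

17157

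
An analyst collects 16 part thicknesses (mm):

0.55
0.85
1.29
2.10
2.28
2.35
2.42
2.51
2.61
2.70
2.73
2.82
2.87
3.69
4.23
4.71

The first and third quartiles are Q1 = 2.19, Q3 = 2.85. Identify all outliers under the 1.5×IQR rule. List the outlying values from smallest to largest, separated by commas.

IQR = Q3 − Q1 = 2.85 − 2.19 = 0.66.
Lower fence = Q1 − 1.5·IQR = 2.19 − 0.99 = 1.20.
Upper fence = Q3 + 1.5·IQR = 2.85 + 0.99 = 3.84.
0.55 < 1.20 → outlier.
0.85 < 1.20 → outlier.
4.23 > 3.84 → outlier.
4.71 > 3.84 → outlier.
All remaining values lie within [1.20, 3.84].

0.55, 0.85, 4.23, 4.71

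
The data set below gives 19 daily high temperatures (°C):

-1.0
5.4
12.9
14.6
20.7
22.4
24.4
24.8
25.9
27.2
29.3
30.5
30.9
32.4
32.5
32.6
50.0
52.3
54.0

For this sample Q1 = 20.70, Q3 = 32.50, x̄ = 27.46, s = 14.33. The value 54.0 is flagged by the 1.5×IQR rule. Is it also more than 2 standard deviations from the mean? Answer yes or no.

no

z = (54.0 − 27.46) / 14.33 = 1.85.
|z| = 1.85 ≤ 2.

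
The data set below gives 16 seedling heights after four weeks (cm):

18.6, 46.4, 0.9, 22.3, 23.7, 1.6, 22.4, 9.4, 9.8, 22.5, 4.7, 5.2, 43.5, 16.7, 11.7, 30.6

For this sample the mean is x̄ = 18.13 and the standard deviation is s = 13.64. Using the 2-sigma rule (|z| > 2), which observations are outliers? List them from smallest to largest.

46.4

Cutoffs at x̄ ± 2s: 18.13 ± 2·13.64 = [-9.15, 45.41].
46.4: z = 2.07, |z| > 2 → outlier.
Every other value lies within [-9.15, 45.41].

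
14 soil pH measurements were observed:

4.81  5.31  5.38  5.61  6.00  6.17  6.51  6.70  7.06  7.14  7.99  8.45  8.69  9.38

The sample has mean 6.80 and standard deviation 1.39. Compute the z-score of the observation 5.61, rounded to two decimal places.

-0.86

z = (5.61 − 6.80) / 1.39 = -0.86.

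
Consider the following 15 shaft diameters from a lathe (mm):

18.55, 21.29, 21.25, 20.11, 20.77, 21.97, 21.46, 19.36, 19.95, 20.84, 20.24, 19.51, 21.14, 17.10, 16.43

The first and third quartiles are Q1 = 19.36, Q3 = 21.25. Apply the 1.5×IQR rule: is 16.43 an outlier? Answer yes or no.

yes

IQR = Q3 − Q1 = 21.25 − 19.36 = 1.89.
Lower fence = Q1 − 1.5·IQR = 19.36 − 2.835 = 16.525.
Upper fence = Q3 + 1.5·IQR = 21.25 + 2.835 = 24.085.
16.43 lies below the lower fence.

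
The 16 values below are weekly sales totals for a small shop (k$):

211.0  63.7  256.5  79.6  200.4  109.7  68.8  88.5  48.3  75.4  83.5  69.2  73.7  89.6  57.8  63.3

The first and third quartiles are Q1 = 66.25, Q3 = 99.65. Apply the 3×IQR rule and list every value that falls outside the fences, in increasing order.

200.4, 211.0, 256.5

IQR = Q3 − Q1 = 99.65 − 66.25 = 33.40.
Lower fence = Q1 − 3·IQR = 66.25 − 100.20 = -33.95.
Upper fence = Q3 + 3·IQR = 99.65 + 100.20 = 199.85.
200.4 > 199.85 → outlier.
211.0 > 199.85 → outlier.
256.5 > 199.85 → outlier.
All remaining values lie within [-33.95, 199.85].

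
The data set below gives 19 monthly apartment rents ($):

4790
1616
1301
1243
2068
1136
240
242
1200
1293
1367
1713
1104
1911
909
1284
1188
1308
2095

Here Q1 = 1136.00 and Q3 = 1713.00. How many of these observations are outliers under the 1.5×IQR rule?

3

IQR = 577.00; fences at 1136.00 − 865.50 = 270.50 and 1713.00 + 865.50 = 2578.50.
Outside the cutoffs: 240, 242, 4790.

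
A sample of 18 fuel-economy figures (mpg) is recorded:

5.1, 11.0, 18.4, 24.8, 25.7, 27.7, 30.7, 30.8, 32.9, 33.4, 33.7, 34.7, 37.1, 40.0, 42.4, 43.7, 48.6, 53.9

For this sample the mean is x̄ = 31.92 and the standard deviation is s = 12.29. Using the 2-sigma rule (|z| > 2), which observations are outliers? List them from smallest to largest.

5.1

Cutoffs at x̄ ± 2s: 31.92 ± 2·12.29 = [7.34, 56.50].
5.1: z = -2.18, |z| > 2 → outlier.
Every other value lies within [7.34, 56.50].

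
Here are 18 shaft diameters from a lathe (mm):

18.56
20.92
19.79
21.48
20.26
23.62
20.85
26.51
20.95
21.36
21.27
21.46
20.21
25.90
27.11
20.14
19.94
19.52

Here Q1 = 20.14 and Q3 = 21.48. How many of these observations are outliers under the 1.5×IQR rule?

IQR = 1.34; fences at 20.14 − 2.01 = 18.13 and 21.48 + 2.01 = 23.49.
Outside the cutoffs: 23.62, 25.90, 26.51, 27.11.

4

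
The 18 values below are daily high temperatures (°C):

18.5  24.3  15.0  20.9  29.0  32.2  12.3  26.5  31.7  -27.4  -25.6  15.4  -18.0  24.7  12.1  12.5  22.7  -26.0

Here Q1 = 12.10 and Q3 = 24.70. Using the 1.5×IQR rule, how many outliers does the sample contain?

IQR = 12.60; fences at 12.10 − 18.90 = -6.80 and 24.70 + 18.90 = 43.60.
Outside the cutoffs: -27.4, -26.0, -25.6, -18.0.

4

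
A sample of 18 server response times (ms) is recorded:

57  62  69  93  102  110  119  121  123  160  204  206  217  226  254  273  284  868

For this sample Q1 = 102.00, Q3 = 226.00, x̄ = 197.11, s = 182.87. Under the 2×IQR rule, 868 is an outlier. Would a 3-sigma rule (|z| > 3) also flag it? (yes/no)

yes

z = (868 − 197.11) / 182.87 = 3.67.
|z| = 3.67 > 3.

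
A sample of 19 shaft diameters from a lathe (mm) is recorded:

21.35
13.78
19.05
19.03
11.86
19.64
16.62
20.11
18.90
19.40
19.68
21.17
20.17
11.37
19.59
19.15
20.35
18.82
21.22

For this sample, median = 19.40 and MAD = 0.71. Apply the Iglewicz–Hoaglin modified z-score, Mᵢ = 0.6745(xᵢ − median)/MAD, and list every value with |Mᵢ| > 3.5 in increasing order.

|Mᵢ| > 3.5 ⇔ |xᵢ − 19.40| > 3.5·0.71/0.6745 = 3.68.
So outliers lie outside [15.72, 23.08].
11.37: M = -7.63 → outlier.
11.86: M = -7.16 → outlier.
13.78: M = -5.34 → outlier.

11.37, 11.86, 13.78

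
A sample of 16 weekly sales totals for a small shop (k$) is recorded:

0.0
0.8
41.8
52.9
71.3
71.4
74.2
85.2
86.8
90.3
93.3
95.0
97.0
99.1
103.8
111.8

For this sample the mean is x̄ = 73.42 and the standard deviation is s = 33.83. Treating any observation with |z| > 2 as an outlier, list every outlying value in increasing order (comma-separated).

Cutoffs at x̄ ± 2s: 73.42 ± 2·33.83 = [5.76, 141.08].
0.0: z = -2.17, |z| > 2 → outlier.
0.8: z = -2.15, |z| > 2 → outlier.
Every other value lies within [5.76, 141.08].

0.0, 0.8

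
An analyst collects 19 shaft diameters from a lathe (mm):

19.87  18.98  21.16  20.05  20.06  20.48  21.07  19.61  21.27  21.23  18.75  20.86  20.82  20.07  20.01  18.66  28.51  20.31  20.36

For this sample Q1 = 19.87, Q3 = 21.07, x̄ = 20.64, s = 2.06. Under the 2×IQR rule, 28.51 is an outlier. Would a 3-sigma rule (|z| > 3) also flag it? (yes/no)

z = (28.51 − 20.64) / 2.06 = 3.82.
|z| = 3.82 > 3.

yes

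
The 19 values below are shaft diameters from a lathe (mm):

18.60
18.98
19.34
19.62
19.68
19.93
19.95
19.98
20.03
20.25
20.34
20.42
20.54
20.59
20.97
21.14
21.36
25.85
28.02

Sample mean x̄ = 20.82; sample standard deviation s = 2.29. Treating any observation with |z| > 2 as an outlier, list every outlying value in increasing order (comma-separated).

25.85, 28.02

Cutoffs at x̄ ± 2s: 20.82 ± 2·2.29 = [16.24, 25.40].
25.85: z = 2.20, |z| > 2 → outlier.
28.02: z = 3.14, |z| > 2 → outlier.
Every other value lies within [16.24, 25.40].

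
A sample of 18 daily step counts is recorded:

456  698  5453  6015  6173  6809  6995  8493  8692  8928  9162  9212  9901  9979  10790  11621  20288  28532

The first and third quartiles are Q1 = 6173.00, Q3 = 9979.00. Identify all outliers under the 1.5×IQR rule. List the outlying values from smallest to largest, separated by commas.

456, 20288, 28532

IQR = Q3 − Q1 = 9979.00 − 6173.00 = 3806.00.
Lower fence = Q1 − 1.5·IQR = 6173.00 − 5709.00 = 464.00.
Upper fence = Q3 + 1.5·IQR = 9979.00 + 5709.00 = 15688.00.
456 < 464.00 → outlier.
20288 > 15688.00 → outlier.
28532 > 15688.00 → outlier.
All remaining values lie within [464.00, 15688.00].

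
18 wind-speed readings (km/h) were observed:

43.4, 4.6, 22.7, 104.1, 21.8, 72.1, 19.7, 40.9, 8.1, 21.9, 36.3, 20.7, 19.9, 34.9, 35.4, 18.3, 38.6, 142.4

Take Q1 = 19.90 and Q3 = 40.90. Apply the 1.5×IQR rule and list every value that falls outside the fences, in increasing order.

IQR = Q3 − Q1 = 40.90 − 19.90 = 21.00.
Lower fence = Q1 − 1.5·IQR = 19.90 − 31.50 = -11.60.
Upper fence = Q3 + 1.5·IQR = 40.90 + 31.50 = 72.40.
104.1 > 72.40 → outlier.
142.4 > 72.40 → outlier.
All remaining values lie within [-11.60, 72.40].

104.1, 142.4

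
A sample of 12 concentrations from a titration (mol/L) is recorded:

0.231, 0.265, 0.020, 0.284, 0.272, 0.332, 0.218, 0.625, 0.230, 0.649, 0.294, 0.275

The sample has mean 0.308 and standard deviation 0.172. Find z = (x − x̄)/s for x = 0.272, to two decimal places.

-0.21

z = (0.272 − 0.308) / 0.172 = -0.21.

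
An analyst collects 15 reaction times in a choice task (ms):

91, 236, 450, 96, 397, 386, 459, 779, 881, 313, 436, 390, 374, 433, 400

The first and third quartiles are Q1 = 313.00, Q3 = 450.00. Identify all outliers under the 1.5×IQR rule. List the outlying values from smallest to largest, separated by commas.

91, 96, 779, 881

IQR = Q3 − Q1 = 450.00 − 313.00 = 137.00.
Lower fence = Q1 − 1.5·IQR = 313.00 − 205.50 = 107.50.
Upper fence = Q3 + 1.5·IQR = 450.00 + 205.50 = 655.50.
91 < 107.50 → outlier.
96 < 107.50 → outlier.
779 > 655.50 → outlier.
881 > 655.50 → outlier.
All remaining values lie within [107.50, 655.50].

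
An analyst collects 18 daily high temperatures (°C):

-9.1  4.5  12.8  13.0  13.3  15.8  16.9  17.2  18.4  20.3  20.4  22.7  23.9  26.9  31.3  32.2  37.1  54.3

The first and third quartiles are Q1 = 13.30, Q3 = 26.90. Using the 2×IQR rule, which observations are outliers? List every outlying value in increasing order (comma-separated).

54.3

IQR = Q3 − Q1 = 26.90 − 13.30 = 13.60.
Lower fence = Q1 − 2·IQR = 13.30 − 27.20 = -13.90.
Upper fence = Q3 + 2·IQR = 26.90 + 27.20 = 54.10.
54.3 > 54.10 → outlier.
All remaining values lie within [-13.90, 54.10].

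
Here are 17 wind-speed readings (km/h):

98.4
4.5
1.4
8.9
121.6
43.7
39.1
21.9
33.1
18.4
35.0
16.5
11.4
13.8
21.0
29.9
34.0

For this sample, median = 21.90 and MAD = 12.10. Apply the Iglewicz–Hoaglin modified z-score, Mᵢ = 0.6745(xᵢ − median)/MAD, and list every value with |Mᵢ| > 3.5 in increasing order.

|Mᵢ| > 3.5 ⇔ |xᵢ − 21.90| > 3.5·12.10/0.6745 = 62.79.
So outliers lie outside [-40.89, 84.69].
98.4: M = 4.26 → outlier.
121.6: M = 5.56 → outlier.

98.4, 121.6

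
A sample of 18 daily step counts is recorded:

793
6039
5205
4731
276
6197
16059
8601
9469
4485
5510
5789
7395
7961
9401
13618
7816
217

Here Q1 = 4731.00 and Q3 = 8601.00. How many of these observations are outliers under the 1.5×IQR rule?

1

IQR = 3870.00; fences at 4731.00 − 5805.00 = -1074.00 and 8601.00 + 5805.00 = 14406.00.
Outside the cutoffs: 16059.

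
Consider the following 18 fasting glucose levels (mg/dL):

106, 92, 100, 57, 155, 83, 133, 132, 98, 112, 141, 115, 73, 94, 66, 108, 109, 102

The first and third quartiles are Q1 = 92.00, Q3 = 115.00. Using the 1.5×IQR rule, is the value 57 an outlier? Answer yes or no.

IQR = Q3 − Q1 = 115.00 − 92.00 = 23.00.
Lower fence = Q1 − 1.5·IQR = 92.00 − 34.50 = 57.50.
Upper fence = Q3 + 1.5·IQR = 115.00 + 34.50 = 149.50.
57 lies below the lower fence.

yes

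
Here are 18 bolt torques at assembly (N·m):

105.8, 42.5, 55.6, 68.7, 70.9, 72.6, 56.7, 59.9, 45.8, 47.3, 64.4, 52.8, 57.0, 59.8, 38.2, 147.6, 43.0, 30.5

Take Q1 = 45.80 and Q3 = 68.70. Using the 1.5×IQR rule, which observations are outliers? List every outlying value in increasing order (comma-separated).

105.8, 147.6

IQR = Q3 − Q1 = 68.70 − 45.80 = 22.90.
Lower fence = Q1 − 1.5·IQR = 45.80 − 34.35 = 11.45.
Upper fence = Q3 + 1.5·IQR = 68.70 + 34.35 = 103.05.
105.8 > 103.05 → outlier.
147.6 > 103.05 → outlier.
All remaining values lie within [11.45, 103.05].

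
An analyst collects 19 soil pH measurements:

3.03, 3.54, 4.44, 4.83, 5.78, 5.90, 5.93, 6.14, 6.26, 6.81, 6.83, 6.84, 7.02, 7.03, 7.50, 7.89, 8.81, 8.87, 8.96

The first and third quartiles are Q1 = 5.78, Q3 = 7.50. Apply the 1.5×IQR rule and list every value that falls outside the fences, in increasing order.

IQR = Q3 − Q1 = 7.50 − 5.78 = 1.72.
Lower fence = Q1 − 1.5·IQR = 5.78 − 2.58 = 3.20.
Upper fence = Q3 + 1.5·IQR = 7.50 + 2.58 = 10.08.
3.03 < 3.20 → outlier.
All remaining values lie within [3.20, 10.08].

3.03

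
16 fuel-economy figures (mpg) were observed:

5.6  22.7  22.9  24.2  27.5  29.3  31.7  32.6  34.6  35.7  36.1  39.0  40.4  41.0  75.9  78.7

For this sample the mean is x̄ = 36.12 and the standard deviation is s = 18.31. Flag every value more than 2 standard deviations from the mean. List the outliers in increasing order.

75.9, 78.7

Cutoffs at x̄ ± 2s: 36.12 ± 2·18.31 = [-0.50, 72.74].
75.9: z = 2.17, |z| > 2 → outlier.
78.7: z = 2.33, |z| > 2 → outlier.
Every other value lies within [-0.50, 72.74].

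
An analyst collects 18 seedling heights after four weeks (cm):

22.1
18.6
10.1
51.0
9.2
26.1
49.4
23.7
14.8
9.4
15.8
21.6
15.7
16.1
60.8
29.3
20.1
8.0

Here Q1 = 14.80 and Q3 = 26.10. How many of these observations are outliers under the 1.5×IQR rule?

IQR = 11.30; fences at 14.80 − 16.95 = -2.15 and 26.10 + 16.95 = 43.05.
Outside the cutoffs: 49.4, 51.0, 60.8.

3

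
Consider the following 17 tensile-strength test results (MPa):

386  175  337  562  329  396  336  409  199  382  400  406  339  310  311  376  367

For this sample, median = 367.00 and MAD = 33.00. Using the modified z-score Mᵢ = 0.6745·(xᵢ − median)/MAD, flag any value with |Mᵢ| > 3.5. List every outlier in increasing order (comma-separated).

175, 562

|Mᵢ| > 3.5 ⇔ |xᵢ − 367.00| > 3.5·33.00/0.6745 = 171.24.
So outliers lie outside [195.76, 538.24].
175: M = -3.92 → outlier.
562: M = 3.99 → outlier.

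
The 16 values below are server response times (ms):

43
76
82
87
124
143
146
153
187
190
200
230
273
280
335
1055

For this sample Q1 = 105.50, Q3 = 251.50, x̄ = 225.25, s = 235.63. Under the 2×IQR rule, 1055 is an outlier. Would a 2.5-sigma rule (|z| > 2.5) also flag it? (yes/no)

yes

z = (1055 − 225.25) / 235.63 = 3.52.
|z| = 3.52 > 2.5.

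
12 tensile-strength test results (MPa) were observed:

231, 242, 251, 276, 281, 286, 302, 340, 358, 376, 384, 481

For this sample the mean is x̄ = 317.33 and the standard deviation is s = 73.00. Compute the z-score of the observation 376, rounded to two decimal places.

z = (376 − 317.33) / 73.00 = 0.80.

0.80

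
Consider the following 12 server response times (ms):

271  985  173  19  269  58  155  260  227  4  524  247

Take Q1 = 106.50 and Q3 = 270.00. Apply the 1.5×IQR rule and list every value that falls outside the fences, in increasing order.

524, 985

IQR = Q3 − Q1 = 270.00 − 106.50 = 163.50.
Lower fence = Q1 − 1.5·IQR = 106.50 − 245.25 = -138.75.
Upper fence = Q3 + 1.5·IQR = 270.00 + 245.25 = 515.25.
524 > 515.25 → outlier.
985 > 515.25 → outlier.
All remaining values lie within [-138.75, 515.25].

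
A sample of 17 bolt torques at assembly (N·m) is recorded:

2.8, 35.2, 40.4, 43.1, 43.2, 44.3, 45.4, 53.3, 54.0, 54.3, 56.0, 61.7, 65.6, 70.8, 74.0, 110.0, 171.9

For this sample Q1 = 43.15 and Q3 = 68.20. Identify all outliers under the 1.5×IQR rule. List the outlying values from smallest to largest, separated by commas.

2.8, 110.0, 171.9

IQR = Q3 − Q1 = 68.20 − 43.15 = 25.05.
Lower fence = Q1 − 1.5·IQR = 43.15 − 37.575 = 5.575.
Upper fence = Q3 + 1.5·IQR = 68.20 + 37.575 = 105.775.
2.8 < 5.575 → outlier.
110.0 > 105.775 → outlier.
171.9 > 105.775 → outlier.
All remaining values lie within [5.575, 105.775].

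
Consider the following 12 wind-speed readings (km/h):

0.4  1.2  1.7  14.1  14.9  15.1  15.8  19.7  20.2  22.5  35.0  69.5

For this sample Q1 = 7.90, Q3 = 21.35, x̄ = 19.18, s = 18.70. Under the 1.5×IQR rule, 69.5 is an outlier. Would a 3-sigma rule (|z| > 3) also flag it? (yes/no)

z = (69.5 − 19.18) / 18.70 = 2.69.
|z| = 2.69 ≤ 3.

no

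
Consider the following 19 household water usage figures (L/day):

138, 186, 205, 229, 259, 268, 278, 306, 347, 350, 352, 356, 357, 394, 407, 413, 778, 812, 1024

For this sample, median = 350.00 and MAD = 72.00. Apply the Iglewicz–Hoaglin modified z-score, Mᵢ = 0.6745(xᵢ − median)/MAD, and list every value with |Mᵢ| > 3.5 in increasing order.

778, 812, 1024

|Mᵢ| > 3.5 ⇔ |xᵢ − 350.00| > 3.5·72.00/0.6745 = 373.61.
So outliers lie outside [-23.61, 723.61].
778: M = 4.01 → outlier.
812: M = 4.33 → outlier.
1024: M = 6.31 → outlier.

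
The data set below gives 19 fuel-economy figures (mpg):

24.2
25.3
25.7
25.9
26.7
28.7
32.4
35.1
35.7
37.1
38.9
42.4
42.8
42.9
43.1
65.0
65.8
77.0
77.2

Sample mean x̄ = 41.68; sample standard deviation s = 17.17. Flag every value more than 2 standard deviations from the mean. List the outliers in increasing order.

Cutoffs at x̄ ± 2s: 41.68 ± 2·17.17 = [7.34, 76.02].
77.0: z = 2.06, |z| > 2 → outlier.
77.2: z = 2.07, |z| > 2 → outlier.
Every other value lies within [7.34, 76.02].

77.0, 77.2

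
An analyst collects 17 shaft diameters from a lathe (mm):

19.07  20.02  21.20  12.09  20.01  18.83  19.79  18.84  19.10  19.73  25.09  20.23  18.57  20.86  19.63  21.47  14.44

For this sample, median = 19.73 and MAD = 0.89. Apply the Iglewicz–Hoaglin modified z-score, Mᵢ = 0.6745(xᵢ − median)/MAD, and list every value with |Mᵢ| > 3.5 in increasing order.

|Mᵢ| > 3.5 ⇔ |xᵢ − 19.73| > 3.5·0.89/0.6745 = 4.62.
So outliers lie outside [15.11, 24.35].
12.09: M = -5.79 → outlier.
14.44: M = -4.01 → outlier.
25.09: M = 4.06 → outlier.

12.09, 14.44, 25.09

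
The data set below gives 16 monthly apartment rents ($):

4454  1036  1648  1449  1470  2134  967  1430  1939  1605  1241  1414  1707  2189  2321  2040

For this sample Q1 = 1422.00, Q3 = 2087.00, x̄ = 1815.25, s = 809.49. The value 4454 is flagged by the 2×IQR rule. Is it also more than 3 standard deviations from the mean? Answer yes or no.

yes

z = (4454 − 1815.25) / 809.49 = 3.26.
|z| = 3.26 > 3.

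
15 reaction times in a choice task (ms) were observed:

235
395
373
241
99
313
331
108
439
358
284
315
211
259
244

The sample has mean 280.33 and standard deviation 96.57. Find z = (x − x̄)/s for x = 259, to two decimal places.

z = (259 − 280.33) / 96.57 = -0.22.

-0.22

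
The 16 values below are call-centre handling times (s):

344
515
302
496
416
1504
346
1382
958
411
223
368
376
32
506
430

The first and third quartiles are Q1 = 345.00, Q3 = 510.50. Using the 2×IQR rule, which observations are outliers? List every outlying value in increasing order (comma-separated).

958, 1382, 1504

IQR = Q3 − Q1 = 510.50 − 345.00 = 165.50.
Lower fence = Q1 − 2·IQR = 345.00 − 331.00 = 14.00.
Upper fence = Q3 + 2·IQR = 510.50 + 331.00 = 841.50.
958 > 841.50 → outlier.
1382 > 841.50 → outlier.
1504 > 841.50 → outlier.
All remaining values lie within [14.00, 841.50].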